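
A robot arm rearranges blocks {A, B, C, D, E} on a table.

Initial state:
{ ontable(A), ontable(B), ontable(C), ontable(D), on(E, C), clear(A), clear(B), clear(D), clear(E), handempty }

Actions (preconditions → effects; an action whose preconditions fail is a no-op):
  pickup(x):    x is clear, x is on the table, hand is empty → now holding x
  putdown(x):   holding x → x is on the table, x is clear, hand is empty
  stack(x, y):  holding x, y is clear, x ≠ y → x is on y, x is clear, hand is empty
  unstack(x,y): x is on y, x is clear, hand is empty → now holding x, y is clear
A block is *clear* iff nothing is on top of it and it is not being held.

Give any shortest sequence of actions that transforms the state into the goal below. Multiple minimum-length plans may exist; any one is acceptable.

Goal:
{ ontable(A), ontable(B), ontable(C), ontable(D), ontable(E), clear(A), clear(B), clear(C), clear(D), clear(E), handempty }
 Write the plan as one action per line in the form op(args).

unstack(E, C)
putdown(E)

step 1 (unstack(E, C)): towers=[A; B; C; D] holding=E
step 2 (putdown(E)): towers=[A; B; C; D; E] holding=-
goal check: towers=[A; B; C; D; E] holding=- — reached (length 2, optimal by BFS)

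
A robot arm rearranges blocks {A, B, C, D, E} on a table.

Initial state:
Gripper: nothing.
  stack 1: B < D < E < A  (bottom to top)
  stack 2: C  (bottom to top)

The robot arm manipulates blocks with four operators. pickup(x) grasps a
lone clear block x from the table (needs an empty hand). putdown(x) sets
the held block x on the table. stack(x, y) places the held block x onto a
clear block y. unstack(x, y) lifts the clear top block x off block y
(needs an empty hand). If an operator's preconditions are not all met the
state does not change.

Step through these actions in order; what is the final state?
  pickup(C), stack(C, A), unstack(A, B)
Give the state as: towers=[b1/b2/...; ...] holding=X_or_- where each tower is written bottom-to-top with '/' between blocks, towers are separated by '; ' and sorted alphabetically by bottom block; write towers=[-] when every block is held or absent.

step 1 (pickup(C)): towers=[B/D/E/A] holding=C
step 2 (stack(C, A)): towers=[B/D/E/A/C] holding=-
step 3 (unstack(A, B)) [no-op]: towers=[B/D/E/A/C] holding=-

towers=[B/D/E/A/C] holding=-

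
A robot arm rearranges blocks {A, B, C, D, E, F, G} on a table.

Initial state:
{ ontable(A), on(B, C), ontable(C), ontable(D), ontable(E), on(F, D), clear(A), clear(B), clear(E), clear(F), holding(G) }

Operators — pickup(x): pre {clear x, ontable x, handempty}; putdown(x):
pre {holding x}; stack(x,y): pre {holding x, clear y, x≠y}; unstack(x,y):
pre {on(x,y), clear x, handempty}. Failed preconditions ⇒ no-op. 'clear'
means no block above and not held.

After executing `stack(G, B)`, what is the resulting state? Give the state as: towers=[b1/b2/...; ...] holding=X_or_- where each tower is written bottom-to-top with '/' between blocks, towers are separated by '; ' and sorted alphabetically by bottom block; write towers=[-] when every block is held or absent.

before: towers=[A; C/B; D/F; E] holding=G
pre[stack(G, B)]: holding(G) ok, clear(B) ok, G≠B ok
all met → apply stack(G, B)
after:  towers=[A; C/B/G; D/F; E] holding=-

towers=[A; C/B/G; D/F; E] holding=-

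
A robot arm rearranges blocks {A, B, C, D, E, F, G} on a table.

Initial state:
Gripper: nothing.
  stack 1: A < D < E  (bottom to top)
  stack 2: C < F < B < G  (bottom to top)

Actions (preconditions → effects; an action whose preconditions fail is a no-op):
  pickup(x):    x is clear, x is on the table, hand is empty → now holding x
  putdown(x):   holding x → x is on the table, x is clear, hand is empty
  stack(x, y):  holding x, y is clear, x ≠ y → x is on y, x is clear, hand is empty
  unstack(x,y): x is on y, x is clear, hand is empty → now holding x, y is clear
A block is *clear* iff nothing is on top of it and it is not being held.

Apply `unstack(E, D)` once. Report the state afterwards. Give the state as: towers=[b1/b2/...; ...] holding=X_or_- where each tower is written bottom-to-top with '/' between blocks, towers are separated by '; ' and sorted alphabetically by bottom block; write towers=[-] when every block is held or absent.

before: towers=[A/D/E; C/F/B/G] holding=-
pre[unstack(E, D)]: on(E,D) ✓, clear(E) ✓, handempty ✓
all met → apply unstack(E, D)
after:  towers=[A/D; C/F/B/G] holding=E

towers=[A/D; C/F/B/G] holding=E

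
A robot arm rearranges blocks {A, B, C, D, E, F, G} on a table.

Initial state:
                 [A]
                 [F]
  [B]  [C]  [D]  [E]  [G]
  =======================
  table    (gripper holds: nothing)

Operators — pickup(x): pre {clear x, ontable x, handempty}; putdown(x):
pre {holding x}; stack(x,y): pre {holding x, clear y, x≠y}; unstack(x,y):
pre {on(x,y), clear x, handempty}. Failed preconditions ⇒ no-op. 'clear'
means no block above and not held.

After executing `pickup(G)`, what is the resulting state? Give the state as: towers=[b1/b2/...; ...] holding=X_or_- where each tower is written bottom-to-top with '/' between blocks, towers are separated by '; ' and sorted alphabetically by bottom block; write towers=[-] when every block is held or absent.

towers=[B; C; D; E/F/A] holding=G

before: towers=[B; C; D; E/F/A; G] holding=-
pre[pickup(G)]: clear(G) ✓, ontable(G) ✓, handempty ✓
all met → apply pickup(G)
after:  towers=[B; C; D; E/F/A] holding=G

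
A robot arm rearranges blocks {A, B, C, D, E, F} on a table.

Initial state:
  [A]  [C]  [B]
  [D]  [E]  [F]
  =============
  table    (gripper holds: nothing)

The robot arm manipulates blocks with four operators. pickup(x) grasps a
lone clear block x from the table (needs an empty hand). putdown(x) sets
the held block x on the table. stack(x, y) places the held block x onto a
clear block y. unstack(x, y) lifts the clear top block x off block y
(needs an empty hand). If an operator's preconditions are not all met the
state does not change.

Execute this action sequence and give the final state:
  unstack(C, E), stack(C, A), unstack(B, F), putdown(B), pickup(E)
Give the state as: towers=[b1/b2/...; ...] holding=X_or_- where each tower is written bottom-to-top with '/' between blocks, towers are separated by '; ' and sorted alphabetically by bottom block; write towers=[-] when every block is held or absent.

towers=[B; D/A/C; F] holding=E

step 1 (unstack(C, E)): towers=[D/A; E; F/B] holding=C
step 2 (stack(C, A)): towers=[D/A/C; E; F/B] holding=-
step 3 (unstack(B, F)): towers=[D/A/C; E; F] holding=B
step 4 (putdown(B)): towers=[B; D/A/C; E; F] holding=-
step 5 (pickup(E)): towers=[B; D/A/C; F] holding=E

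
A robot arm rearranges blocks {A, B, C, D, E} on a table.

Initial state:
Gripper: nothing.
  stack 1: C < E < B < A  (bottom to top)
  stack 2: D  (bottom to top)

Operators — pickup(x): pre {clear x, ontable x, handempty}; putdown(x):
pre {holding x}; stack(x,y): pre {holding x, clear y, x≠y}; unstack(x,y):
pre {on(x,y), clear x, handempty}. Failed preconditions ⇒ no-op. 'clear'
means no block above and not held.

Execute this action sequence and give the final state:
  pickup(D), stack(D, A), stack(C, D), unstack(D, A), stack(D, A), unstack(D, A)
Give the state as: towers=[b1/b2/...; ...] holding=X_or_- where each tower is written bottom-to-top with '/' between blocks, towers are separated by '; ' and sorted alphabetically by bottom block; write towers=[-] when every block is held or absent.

towers=[C/E/B/A] holding=D

step 1 (pickup(D)): towers=[C/E/B/A] holding=D
step 2 (stack(D, A)): towers=[C/E/B/A/D] holding=-
step 3 (stack(C, D)) [no-op]: towers=[C/E/B/A/D] holding=-
step 4 (unstack(D, A)): towers=[C/E/B/A] holding=D
step 5 (stack(D, A)): towers=[C/E/B/A/D] holding=-
step 6 (unstack(D, A)): towers=[C/E/B/A] holding=D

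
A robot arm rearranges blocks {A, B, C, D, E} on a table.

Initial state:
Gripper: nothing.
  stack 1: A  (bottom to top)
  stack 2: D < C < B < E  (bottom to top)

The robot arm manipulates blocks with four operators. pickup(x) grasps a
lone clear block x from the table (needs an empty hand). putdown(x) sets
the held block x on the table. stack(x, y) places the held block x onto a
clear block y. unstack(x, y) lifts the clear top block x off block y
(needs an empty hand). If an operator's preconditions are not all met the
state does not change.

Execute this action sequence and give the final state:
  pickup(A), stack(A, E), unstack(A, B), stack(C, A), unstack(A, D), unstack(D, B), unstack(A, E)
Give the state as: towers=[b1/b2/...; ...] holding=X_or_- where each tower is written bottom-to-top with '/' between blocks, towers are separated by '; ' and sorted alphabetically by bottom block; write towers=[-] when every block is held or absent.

towers=[D/C/B/E] holding=A

step 1 (pickup(A)): towers=[D/C/B/E] holding=A
step 2 (stack(A, E)): towers=[D/C/B/E/A] holding=-
step 3 (unstack(A, B)) [no-op]: towers=[D/C/B/E/A] holding=-
step 4 (stack(C, A)) [no-op]: towers=[D/C/B/E/A] holding=-
step 5 (unstack(A, D)) [no-op]: towers=[D/C/B/E/A] holding=-
step 6 (unstack(D, B)) [no-op]: towers=[D/C/B/E/A] holding=-
step 7 (unstack(A, E)): towers=[D/C/B/E] holding=A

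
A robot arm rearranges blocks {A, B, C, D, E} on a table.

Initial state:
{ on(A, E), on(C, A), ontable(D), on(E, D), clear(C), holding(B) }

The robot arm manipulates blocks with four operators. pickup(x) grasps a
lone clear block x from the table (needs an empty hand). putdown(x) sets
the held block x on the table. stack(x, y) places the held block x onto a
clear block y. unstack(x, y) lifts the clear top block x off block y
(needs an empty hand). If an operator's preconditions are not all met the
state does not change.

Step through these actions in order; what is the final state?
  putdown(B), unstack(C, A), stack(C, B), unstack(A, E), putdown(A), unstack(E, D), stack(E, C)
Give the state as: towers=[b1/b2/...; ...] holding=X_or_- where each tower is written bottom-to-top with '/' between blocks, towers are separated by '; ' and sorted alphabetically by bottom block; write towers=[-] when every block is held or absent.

towers=[A; B/C/E; D] holding=-

step 1 (putdown(B)): towers=[B; D/E/A/C] holding=-
step 2 (unstack(C, A)): towers=[B; D/E/A] holding=C
step 3 (stack(C, B)): towers=[B/C; D/E/A] holding=-
step 4 (unstack(A, E)): towers=[B/C; D/E] holding=A
step 5 (putdown(A)): towers=[A; B/C; D/E] holding=-
step 6 (unstack(E, D)): towers=[A; B/C; D] holding=E
step 7 (stack(E, C)): towers=[A; B/C/E; D] holding=-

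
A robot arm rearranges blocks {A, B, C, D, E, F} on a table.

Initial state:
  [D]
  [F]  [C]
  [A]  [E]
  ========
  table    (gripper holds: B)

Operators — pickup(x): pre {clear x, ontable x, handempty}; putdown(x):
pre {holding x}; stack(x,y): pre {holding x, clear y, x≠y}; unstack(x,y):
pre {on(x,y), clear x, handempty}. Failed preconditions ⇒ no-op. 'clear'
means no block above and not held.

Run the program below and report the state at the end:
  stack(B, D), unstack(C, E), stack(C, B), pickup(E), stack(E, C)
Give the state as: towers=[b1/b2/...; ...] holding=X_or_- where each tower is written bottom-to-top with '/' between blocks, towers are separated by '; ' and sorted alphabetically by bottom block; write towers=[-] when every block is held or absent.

towers=[A/F/D/B/C/E] holding=-

step 1 (stack(B, D)): towers=[A/F/D/B; E/C] holding=-
step 2 (unstack(C, E)): towers=[A/F/D/B; E] holding=C
step 3 (stack(C, B)): towers=[A/F/D/B/C; E] holding=-
step 4 (pickup(E)): towers=[A/F/D/B/C] holding=E
step 5 (stack(E, C)): towers=[A/F/D/B/C/E] holding=-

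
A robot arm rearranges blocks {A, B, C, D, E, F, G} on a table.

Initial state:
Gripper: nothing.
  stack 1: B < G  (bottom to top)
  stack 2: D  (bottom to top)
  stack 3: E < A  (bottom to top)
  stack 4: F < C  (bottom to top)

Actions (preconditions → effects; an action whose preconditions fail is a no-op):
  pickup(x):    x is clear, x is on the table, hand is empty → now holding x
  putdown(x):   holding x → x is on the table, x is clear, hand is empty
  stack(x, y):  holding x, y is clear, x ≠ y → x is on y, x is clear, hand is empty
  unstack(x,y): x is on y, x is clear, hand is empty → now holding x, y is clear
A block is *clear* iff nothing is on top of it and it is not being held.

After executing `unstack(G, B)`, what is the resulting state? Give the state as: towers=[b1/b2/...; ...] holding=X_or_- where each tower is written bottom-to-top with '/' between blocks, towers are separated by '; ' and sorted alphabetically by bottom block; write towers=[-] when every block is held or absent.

towers=[B; D; E/A; F/C] holding=G

before: towers=[B/G; D; E/A; F/C] holding=-
pre[unstack(G, B)]: on(G,B) yes, clear(G) yes, handempty yes
all met → apply unstack(G, B)
after:  towers=[B; D; E/A; F/C] holding=G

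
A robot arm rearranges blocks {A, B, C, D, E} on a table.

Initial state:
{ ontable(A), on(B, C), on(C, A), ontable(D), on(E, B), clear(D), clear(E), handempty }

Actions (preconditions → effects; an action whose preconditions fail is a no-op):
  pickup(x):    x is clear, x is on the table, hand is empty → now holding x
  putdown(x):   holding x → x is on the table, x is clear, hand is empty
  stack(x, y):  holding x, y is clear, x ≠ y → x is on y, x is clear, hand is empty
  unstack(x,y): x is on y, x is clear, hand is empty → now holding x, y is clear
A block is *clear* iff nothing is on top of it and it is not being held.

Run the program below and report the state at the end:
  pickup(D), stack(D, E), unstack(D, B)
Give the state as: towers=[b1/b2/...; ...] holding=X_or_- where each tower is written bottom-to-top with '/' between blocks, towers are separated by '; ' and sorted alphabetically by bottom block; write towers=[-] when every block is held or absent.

step 1 (pickup(D)): towers=[A/C/B/E] holding=D
step 2 (stack(D, E)): towers=[A/C/B/E/D] holding=-
step 3 (unstack(D, B)) [no-op]: towers=[A/C/B/E/D] holding=-

towers=[A/C/B/E/D] holding=-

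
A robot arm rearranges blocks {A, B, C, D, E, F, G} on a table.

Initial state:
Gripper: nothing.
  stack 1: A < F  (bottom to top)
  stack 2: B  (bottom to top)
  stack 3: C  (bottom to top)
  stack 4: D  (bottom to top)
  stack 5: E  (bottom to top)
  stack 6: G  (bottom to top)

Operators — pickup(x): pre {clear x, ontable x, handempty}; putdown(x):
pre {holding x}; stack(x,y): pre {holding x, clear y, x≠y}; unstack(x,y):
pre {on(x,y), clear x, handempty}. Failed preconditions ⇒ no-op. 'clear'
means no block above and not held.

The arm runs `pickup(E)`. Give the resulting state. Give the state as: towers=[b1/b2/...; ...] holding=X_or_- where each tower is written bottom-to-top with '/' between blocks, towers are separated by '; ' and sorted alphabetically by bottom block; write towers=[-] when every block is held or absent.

before: towers=[A/F; B; C; D; E; G] holding=-
pre[pickup(E)]: clear(E) ok, ontable(E) ok, handempty ok
all met → apply pickup(E)
after:  towers=[A/F; B; C; D; G] holding=E

towers=[A/F; B; C; D; G] holding=E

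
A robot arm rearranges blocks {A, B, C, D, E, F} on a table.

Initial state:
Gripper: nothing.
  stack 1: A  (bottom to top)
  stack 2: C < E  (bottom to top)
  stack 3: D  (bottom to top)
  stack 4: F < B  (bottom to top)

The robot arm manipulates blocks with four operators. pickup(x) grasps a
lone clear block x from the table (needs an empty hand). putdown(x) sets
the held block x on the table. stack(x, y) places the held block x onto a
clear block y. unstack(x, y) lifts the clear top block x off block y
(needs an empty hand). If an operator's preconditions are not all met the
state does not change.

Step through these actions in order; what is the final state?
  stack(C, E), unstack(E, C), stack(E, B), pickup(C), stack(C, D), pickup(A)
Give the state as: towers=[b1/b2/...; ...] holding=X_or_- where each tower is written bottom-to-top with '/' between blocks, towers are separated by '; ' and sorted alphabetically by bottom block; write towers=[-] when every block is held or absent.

towers=[D/C; F/B/E] holding=A

step 1 (stack(C, E)) [no-op]: towers=[A; C/E; D; F/B] holding=-
step 2 (unstack(E, C)): towers=[A; C; D; F/B] holding=E
step 3 (stack(E, B)): towers=[A; C; D; F/B/E] holding=-
step 4 (pickup(C)): towers=[A; D; F/B/E] holding=C
step 5 (stack(C, D)): towers=[A; D/C; F/B/E] holding=-
step 6 (pickup(A)): towers=[D/C; F/B/E] holding=A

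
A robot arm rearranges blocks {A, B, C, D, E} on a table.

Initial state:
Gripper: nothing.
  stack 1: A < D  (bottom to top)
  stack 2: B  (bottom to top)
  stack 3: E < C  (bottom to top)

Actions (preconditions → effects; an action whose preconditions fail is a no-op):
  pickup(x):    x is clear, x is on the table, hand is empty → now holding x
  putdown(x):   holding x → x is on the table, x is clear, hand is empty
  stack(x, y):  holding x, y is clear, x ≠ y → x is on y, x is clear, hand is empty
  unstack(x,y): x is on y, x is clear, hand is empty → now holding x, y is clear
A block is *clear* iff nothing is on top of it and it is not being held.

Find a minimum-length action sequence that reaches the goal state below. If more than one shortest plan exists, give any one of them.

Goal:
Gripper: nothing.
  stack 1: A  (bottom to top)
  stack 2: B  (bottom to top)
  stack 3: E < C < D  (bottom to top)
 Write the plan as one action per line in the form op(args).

unstack(D, A)
stack(D, C)

step 1 (unstack(D, A)): towers=[A; B; E/C] holding=D
step 2 (stack(D, C)): towers=[A; B; E/C/D] holding=-
goal check: towers=[A; B; E/C/D] holding=- — reached (length 2, optimal by BFS)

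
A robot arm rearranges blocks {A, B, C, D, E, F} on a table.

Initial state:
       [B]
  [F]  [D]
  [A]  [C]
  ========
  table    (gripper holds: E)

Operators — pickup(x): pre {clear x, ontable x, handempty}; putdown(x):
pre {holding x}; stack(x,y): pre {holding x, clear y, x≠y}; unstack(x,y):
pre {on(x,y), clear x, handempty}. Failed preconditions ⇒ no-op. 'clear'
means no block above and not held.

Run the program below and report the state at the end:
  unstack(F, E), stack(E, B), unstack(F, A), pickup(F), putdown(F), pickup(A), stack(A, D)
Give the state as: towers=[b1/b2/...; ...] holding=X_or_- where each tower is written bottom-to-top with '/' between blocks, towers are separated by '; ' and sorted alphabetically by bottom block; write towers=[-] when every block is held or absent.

towers=[C/D/B/E; F] holding=A

step 1 (unstack(F, E)) [no-op]: towers=[A/F; C/D/B] holding=E
step 2 (stack(E, B)): towers=[A/F; C/D/B/E] holding=-
step 3 (unstack(F, A)): towers=[A; C/D/B/E] holding=F
step 4 (pickup(F)) [no-op]: towers=[A; C/D/B/E] holding=F
step 5 (putdown(F)): towers=[A; C/D/B/E; F] holding=-
step 6 (pickup(A)): towers=[C/D/B/E; F] holding=A
step 7 (stack(A, D)) [no-op]: towers=[C/D/B/E; F] holding=A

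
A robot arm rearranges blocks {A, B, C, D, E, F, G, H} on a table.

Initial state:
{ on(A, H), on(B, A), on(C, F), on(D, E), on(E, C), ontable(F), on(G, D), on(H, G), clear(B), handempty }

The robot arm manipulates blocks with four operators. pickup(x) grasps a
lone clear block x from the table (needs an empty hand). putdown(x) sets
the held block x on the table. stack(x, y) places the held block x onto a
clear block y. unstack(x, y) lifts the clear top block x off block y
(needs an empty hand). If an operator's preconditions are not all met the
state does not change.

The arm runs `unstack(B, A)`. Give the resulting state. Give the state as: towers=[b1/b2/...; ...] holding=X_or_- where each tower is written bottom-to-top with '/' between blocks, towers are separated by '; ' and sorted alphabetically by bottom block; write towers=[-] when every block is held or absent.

towers=[F/C/E/D/G/H/A] holding=B

before: towers=[F/C/E/D/G/H/A/B] holding=-
pre[unstack(B, A)]: on(B,A) ✓, clear(B) ✓, handempty ✓
all met → apply unstack(B, A)
after:  towers=[F/C/E/D/G/H/A] holding=B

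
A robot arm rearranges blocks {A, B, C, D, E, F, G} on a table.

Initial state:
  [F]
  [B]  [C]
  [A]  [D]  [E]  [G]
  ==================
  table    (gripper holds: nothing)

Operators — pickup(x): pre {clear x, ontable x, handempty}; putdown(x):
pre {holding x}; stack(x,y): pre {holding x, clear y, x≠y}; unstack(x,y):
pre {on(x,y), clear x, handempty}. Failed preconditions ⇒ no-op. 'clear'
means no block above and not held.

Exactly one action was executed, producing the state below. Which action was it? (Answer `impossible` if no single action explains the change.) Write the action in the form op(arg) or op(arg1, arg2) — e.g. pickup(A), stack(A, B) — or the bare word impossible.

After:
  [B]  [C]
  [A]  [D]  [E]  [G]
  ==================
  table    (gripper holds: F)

unstack(F, B)

target: towers=[A/B; D/C; E; G] holding=F
     unstack(F, B) → towers=[A/B; D/C; E; G] holding=F  ← match
         pickup(G) → towers=[A/B/F; D/C; E] holding=G
         pickup(E) → towers=[A/B/F; D/C; G] holding=E
     unstack(C, D) → towers=[A/B/F; D; E; G] holding=C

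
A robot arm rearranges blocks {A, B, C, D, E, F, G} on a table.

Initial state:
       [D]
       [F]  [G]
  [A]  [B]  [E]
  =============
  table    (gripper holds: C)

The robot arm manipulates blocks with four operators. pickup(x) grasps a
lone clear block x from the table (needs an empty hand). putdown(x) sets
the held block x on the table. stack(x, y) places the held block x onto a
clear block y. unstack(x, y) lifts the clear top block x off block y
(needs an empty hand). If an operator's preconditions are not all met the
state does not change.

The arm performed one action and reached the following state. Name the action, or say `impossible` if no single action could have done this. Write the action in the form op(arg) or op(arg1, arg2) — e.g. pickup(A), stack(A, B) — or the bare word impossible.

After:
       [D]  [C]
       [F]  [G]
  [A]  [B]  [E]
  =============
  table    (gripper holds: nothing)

stack(C, G)

target: towers=[A; B/F/D; E/G/C] holding=-
        putdown(C) → towers=[A; B/F/D; C; E/G] holding=-
       stack(C, G) → towers=[A; B/F/D; E/G/C] holding=-  ← match
       stack(C, D) → towers=[A; B/F/D/C; E/G] holding=-
       stack(C, A) → towers=[A/C; B/F/D; E/G] holding=-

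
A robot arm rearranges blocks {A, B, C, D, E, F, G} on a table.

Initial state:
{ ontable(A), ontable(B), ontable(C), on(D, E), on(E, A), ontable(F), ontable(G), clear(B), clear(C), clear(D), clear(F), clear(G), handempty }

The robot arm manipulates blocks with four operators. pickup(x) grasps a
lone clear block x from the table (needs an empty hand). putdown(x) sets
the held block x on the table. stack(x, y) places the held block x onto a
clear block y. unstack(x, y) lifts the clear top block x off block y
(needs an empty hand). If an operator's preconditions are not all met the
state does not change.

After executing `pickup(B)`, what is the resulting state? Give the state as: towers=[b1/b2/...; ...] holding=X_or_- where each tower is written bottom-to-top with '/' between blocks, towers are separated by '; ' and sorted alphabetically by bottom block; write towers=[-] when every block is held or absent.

towers=[A/E/D; C; F; G] holding=B

before: towers=[A/E/D; B; C; F; G] holding=-
pre[pickup(B)]: clear(B) ✓, ontable(B) ✓, handempty ✓
all met → apply pickup(B)
after:  towers=[A/E/D; C; F; G] holding=B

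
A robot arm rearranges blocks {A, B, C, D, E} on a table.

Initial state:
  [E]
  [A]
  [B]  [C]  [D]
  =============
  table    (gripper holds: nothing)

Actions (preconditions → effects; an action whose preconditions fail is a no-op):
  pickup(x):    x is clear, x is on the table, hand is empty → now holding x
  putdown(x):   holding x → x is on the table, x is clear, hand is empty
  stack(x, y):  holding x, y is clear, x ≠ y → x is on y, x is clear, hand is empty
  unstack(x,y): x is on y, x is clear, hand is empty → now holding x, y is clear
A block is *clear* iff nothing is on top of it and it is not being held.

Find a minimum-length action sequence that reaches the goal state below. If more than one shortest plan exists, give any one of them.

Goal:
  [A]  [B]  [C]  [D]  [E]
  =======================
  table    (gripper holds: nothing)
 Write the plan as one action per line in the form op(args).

step 1 (unstack(E, A)): towers=[B/A; C; D] holding=E
step 2 (putdown(E)): towers=[B/A; C; D; E] holding=-
step 3 (unstack(A, B)): towers=[B; C; D; E] holding=A
step 4 (putdown(A)): towers=[A; B; C; D; E] holding=-
goal check: towers=[A; B; C; D; E] holding=- — reached (length 4, optimal by BFS)

unstack(E, A)
putdown(E)
unstack(A, B)
putdown(A)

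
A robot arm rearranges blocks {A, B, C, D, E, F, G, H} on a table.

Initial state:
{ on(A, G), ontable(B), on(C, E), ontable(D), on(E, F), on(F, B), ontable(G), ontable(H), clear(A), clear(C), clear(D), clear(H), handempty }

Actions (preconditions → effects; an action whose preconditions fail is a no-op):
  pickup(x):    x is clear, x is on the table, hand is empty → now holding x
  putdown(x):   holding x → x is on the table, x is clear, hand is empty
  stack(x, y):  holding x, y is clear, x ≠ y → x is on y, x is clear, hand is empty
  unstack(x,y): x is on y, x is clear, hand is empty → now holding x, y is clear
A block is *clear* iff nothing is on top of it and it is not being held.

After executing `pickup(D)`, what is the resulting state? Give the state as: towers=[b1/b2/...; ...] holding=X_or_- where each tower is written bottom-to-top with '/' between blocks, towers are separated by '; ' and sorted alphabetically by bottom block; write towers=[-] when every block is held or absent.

towers=[B/F/E/C; G/A; H] holding=D

before: towers=[B/F/E/C; D; G/A; H] holding=-
pre[pickup(D)]: clear(D) ok, ontable(D) ok, handempty ok
all met → apply pickup(D)
after:  towers=[B/F/E/C; G/A; H] holding=D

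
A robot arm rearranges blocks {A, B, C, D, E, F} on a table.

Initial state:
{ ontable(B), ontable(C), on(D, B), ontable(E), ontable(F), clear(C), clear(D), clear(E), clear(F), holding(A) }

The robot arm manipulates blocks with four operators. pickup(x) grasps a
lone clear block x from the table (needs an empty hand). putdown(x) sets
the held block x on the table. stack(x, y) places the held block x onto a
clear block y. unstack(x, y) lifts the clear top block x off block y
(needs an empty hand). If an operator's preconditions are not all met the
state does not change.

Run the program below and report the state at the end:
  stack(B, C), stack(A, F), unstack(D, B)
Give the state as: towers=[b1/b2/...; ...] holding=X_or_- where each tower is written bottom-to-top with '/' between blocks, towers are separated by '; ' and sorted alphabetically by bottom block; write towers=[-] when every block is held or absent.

towers=[B; C; E; F/A] holding=D

step 1 (stack(B, C)) [no-op]: towers=[B/D; C; E; F] holding=A
step 2 (stack(A, F)): towers=[B/D; C; E; F/A] holding=-
step 3 (unstack(D, B)): towers=[B; C; E; F/A] holding=D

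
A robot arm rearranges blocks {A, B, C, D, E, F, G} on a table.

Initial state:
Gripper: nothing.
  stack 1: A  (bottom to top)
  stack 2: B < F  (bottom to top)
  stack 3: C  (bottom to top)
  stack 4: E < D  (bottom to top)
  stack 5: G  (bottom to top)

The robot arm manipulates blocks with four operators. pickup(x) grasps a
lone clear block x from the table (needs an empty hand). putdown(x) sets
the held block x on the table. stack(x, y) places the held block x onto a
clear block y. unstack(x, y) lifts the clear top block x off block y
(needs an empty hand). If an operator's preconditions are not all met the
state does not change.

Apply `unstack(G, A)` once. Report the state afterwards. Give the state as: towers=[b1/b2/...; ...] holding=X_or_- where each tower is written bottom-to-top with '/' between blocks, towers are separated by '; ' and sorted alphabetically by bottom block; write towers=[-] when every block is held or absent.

before: towers=[A; B/F; C; E/D; G] holding=-
pre[unstack(G, A)]: on(G,A) fail, clear(G) ok, handempty ok
on(G,A) unmet → unstack(G, A) is a no-op
after:  towers=[A; B/F; C; E/D; G] holding=-

towers=[A; B/F; C; E/D; G] holding=-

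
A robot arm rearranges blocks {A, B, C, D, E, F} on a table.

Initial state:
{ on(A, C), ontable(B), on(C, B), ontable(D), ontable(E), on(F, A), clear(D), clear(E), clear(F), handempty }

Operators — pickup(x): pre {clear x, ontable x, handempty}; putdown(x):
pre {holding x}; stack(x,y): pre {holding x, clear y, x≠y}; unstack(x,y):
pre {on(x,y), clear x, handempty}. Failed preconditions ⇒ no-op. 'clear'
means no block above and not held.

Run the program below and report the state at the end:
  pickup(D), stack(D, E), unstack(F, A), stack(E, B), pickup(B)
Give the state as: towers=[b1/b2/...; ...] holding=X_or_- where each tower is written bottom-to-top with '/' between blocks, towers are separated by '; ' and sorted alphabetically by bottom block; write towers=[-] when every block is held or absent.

towers=[B/C/A; E/D] holding=F

step 1 (pickup(D)): towers=[B/C/A/F; E] holding=D
step 2 (stack(D, E)): towers=[B/C/A/F; E/D] holding=-
step 3 (unstack(F, A)): towers=[B/C/A; E/D] holding=F
step 4 (stack(E, B)) [no-op]: towers=[B/C/A; E/D] holding=F
step 5 (pickup(B)) [no-op]: towers=[B/C/A; E/D] holding=F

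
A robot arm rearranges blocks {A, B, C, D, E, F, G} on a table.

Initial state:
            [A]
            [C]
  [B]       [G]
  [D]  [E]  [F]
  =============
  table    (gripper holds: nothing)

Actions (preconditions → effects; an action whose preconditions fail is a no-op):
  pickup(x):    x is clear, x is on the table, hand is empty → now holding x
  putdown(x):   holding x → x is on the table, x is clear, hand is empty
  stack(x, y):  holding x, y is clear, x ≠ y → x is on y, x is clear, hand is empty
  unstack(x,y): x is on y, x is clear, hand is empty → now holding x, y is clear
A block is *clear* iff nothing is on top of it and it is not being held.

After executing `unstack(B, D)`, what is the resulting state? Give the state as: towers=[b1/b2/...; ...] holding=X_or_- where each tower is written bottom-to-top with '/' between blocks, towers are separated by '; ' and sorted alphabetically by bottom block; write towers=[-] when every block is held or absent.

before: towers=[D/B; E; F/G/C/A] holding=-
pre[unstack(B, D)]: on(B,D) yes, clear(B) yes, handempty yes
all met → apply unstack(B, D)
after:  towers=[D; E; F/G/C/A] holding=B

towers=[D; E; F/G/C/A] holding=B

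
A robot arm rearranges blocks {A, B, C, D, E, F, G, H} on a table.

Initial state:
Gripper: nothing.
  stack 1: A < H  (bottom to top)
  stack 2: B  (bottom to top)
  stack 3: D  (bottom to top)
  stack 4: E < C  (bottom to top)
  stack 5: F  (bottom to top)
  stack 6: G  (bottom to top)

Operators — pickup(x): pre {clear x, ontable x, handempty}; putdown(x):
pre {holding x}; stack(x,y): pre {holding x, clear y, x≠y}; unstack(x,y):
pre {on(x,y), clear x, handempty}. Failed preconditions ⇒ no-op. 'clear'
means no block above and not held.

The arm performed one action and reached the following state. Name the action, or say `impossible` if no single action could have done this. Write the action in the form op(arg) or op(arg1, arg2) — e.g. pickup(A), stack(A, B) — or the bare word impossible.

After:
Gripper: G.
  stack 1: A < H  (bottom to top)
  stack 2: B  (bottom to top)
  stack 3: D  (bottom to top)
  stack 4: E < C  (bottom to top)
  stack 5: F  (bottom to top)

target: towers=[A/H; B; D; E/C; F] holding=G
         pickup(G) → towers=[A/H; B; D; E/C; F] holding=G  ← match
     unstack(H, A) → towers=[A; B; D; E/C; F; G] holding=H
         pickup(B) → towers=[A/H; D; E/C; F; G] holding=B
         pickup(F) → towers=[A/H; B; D; E/C; G] holding=F
         pickup(D) → towers=[A/H; B; E/C; F; G] holding=D
     unstack(C, E) → towers=[A/H; B; D; E; F; G] holding=C

pickup(G)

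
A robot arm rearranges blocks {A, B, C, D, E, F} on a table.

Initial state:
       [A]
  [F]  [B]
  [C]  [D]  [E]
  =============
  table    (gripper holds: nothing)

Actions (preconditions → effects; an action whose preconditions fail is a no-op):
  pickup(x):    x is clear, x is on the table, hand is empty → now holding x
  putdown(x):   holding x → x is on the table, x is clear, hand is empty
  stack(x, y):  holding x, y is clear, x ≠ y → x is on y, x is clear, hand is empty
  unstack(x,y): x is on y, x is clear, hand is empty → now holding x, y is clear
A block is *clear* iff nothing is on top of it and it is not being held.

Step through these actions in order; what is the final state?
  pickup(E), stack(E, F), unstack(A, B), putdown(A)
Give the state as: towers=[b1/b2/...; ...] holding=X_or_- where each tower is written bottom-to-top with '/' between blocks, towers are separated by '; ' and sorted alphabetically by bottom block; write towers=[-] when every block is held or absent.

towers=[A; C/F/E; D/B] holding=-

step 1 (pickup(E)): towers=[C/F; D/B/A] holding=E
step 2 (stack(E, F)): towers=[C/F/E; D/B/A] holding=-
step 3 (unstack(A, B)): towers=[C/F/E; D/B] holding=A
step 4 (putdown(A)): towers=[A; C/F/E; D/B] holding=-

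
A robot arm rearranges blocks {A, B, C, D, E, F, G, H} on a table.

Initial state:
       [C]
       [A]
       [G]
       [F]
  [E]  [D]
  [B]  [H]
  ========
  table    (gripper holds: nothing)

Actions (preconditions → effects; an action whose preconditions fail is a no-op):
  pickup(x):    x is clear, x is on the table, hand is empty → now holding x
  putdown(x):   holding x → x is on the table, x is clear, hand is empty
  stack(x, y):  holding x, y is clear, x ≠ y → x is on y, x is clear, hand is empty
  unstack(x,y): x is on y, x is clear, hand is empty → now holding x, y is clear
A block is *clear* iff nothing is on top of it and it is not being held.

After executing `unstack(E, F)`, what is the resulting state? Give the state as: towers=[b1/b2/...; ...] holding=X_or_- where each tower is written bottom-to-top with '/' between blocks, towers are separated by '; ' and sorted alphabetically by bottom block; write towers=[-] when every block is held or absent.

before: towers=[B/E; H/D/F/G/A/C] holding=-
pre[unstack(E, F)]: on(E,F) no, clear(E) yes, handempty yes
on(E,F) unmet → unstack(E, F) is a no-op
after:  towers=[B/E; H/D/F/G/A/C] holding=-

towers=[B/E; H/D/F/G/A/C] holding=-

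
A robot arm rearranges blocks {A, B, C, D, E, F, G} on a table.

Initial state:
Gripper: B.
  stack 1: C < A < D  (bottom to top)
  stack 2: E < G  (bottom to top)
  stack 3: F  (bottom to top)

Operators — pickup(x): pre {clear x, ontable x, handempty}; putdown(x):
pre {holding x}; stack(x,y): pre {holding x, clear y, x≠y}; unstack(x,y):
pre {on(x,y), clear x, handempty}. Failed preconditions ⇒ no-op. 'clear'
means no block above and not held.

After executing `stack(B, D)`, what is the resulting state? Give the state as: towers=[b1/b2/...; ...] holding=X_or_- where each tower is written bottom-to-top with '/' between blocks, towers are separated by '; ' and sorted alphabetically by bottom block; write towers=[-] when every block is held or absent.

before: towers=[C/A/D; E/G; F] holding=B
pre[stack(B, D)]: holding(B) ok, clear(D) ok, B≠D ok
all met → apply stack(B, D)
after:  towers=[C/A/D/B; E/G; F] holding=-

towers=[C/A/D/B; E/G; F] holding=-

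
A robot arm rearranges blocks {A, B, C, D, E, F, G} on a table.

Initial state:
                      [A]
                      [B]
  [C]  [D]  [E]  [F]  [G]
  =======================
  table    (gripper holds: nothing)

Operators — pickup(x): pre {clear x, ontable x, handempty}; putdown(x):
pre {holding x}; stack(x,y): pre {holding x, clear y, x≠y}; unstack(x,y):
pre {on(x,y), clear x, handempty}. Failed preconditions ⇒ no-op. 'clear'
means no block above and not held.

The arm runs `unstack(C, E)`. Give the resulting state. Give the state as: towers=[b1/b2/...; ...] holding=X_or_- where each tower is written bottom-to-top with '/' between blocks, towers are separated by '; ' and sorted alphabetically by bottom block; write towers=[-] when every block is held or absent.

before: towers=[C; D; E; F; G/B/A] holding=-
pre[unstack(C, E)]: on(C,E) ✗, clear(C) ✓, handempty ✓
on(C,E) unmet → unstack(C, E) is a no-op
after:  towers=[C; D; E; F; G/B/A] holding=-

towers=[C; D; E; F; G/B/A] holding=-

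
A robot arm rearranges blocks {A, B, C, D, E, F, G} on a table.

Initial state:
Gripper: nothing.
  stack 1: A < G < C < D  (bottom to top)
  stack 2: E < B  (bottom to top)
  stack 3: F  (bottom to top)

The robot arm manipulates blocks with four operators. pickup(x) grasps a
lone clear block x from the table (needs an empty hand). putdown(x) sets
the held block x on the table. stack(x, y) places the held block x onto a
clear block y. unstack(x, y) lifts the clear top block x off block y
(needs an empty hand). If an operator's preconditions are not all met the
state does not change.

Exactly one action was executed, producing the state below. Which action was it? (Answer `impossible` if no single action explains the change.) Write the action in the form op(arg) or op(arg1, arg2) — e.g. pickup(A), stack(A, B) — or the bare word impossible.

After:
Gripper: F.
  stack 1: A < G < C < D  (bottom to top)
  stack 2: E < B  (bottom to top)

pickup(F)

target: towers=[A/G/C/D; E/B] holding=F
     unstack(B, E) → towers=[A/G/C/D; E; F] holding=B
         pickup(F) → towers=[A/G/C/D; E/B] holding=F  ← match
     unstack(D, C) → towers=[A/G/C; E/B; F] holding=D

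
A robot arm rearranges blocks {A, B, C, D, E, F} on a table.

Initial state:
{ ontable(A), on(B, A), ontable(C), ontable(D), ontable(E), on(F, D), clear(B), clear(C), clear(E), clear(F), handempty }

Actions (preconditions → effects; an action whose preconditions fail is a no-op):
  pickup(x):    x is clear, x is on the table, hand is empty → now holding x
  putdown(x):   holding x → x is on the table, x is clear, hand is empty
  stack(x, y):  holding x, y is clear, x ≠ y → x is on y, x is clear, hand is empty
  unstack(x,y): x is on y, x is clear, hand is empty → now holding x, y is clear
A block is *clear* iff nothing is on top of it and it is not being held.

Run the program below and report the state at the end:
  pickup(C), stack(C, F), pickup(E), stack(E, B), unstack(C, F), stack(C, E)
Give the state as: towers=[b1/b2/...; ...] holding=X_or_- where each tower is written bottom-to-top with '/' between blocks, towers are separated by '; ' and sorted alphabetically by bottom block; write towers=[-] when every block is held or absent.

step 1 (pickup(C)): towers=[A/B; D/F; E] holding=C
step 2 (stack(C, F)): towers=[A/B; D/F/C; E] holding=-
step 3 (pickup(E)): towers=[A/B; D/F/C] holding=E
step 4 (stack(E, B)): towers=[A/B/E; D/F/C] holding=-
step 5 (unstack(C, F)): towers=[A/B/E; D/F] holding=C
step 6 (stack(C, E)): towers=[A/B/E/C; D/F] holding=-

towers=[A/B/E/C; D/F] holding=-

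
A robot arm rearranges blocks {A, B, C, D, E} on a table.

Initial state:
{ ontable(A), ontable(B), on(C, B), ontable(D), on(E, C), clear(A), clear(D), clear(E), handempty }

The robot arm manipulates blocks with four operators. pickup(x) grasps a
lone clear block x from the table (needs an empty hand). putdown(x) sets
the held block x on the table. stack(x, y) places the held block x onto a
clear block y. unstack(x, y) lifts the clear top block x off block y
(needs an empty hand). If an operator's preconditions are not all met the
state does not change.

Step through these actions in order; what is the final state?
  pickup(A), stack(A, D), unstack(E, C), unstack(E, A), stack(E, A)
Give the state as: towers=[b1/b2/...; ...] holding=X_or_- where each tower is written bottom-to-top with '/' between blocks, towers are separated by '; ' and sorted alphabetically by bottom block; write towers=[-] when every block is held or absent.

step 1 (pickup(A)): towers=[B/C/E; D] holding=A
step 2 (stack(A, D)): towers=[B/C/E; D/A] holding=-
step 3 (unstack(E, C)): towers=[B/C; D/A] holding=E
step 4 (unstack(E, A)) [no-op]: towers=[B/C; D/A] holding=E
step 5 (stack(E, A)): towers=[B/C; D/A/E] holding=-

towers=[B/C; D/A/E] holding=-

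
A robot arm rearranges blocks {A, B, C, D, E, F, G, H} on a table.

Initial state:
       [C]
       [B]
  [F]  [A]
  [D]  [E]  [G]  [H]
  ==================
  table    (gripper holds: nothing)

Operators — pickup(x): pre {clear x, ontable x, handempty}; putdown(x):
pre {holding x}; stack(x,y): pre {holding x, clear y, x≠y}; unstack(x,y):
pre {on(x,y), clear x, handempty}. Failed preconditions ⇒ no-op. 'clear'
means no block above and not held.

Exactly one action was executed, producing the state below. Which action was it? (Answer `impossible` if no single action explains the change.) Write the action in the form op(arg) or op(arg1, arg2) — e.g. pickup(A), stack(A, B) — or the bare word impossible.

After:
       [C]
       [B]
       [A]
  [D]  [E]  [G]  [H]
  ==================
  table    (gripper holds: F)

unstack(F, D)

target: towers=[D; E/A/B/C; G; H] holding=F
         pickup(G) → towers=[D/F; E/A/B/C; H] holding=G
         pickup(H) → towers=[D/F; E/A/B/C; G] holding=H
     unstack(F, D) → towers=[D; E/A/B/C; G; H] holding=F  ← match
     unstack(C, B) → towers=[D/F; E/A/B; G; H] holding=C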